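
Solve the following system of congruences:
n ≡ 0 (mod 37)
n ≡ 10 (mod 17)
333

Using the Chinese Remainder Theorem:
M = product of moduli = 629
For equation 1: M_1 = 17, 17 ≡ 17 (mod 37), inverse of 17 mod 37 is 24 (check: 17 × 24 = 408 ≡ 1 (mod 37))
For equation 2: M_2 = 37, 37 ≡ 3 (mod 17), inverse of 37 mod 17 is 6 (check: 3 × 6 = 18 ≡ 1 (mod 17))
Combine: n ≡ Σ r_i×M_i×(M_i⁻¹ mod m_i) = 0×17×24 + 10×37×6 = 0 + 2220 = 2220
2220 mod 629 = 333
n ≡ 333 (mod 629)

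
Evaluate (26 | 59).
(26/59) = 26^{29} mod 59 = 1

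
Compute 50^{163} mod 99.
95

Using successive squaring:
Binary expansion of 163: 10100011
Powers of 50 mod 99 (each is the square of the previous):
  50^1 ≡ 50 (mod 99)
  50^2 ≡ 50² = 2500 ≡ 25 (mod 99)
  50^4 ≡ 25² = 625 ≡ 31 (mod 99)
  50^8 ≡ 31² = 961 ≡ 70 (mod 99)
  50^16 ≡ 70² = 4900 ≡ 49 (mod 99)
  50^32 ≡ 49² = 2401 ≡ 25 (mod 99)
  50^64 ≡ 25² = 625 ≡ 31 (mod 99)
  50^128 ≡ 31² = 961 ≡ 70 (mod 99)
163 = 128 + 32 + 2 + 1, so 50^163 = 50^128 × 50^32 × 50^2 × 50^1 ≡ 70 × 25 × 25 × 50 (mod 99)
Multiplying step by step:
  70 × 25 = 1750 ≡ 67 (mod 99)
  67 × 25 = 1675 ≡ 91 (mod 99)
  91 × 50 = 4550 ≡ 95 (mod 99)
Result: 50^163 ≡ 95 (mod 99)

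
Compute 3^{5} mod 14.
5

Using successive squaring:
Binary expansion of 5: 101
Powers of 3 mod 14 (each is the square of the previous):
  3^1 ≡ 3 (mod 14)
  3^2 ≡ 3² = 9 ≡ 9 (mod 14)
  3^4 ≡ 9² = 81 ≡ 11 (mod 14)
5 = 4 + 1, so 3^5 = 3^4 × 3^1 ≡ 11 × 3 (mod 14)
Multiplying step by step:
  11 × 3 = 33 ≡ 5 (mod 14)
Result: 3^5 ≡ 5 (mod 14)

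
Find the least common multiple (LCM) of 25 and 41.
1025

First find GCD(25, 41) using the Euclidean algorithm:
25 = 0 × 41 + 25
41 = 1 × 25 + 16
25 = 1 × 16 + 9
16 = 1 × 9 + 7
9 = 1 × 7 + 2
7 = 3 × 2 + 1
2 = 2 × 1 + 0
GCD(25, 41) = 1

LCM formula: LCM(a, b) = (a × b) / GCD(a, b)
LCM(25, 41) = (25 × 41) / 1
LCM(25, 41) = 1025 / 1
LCM(25, 41) = 1025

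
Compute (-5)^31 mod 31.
Using Fermat: (-5)^{30} ≡ 1 (mod 31). 31 ≡ 1 (mod 30). So (-5)^{31} ≡ (-5)^{1} ≡ 26 (mod 31)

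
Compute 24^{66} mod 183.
102

Using successive squaring:
Binary expansion of 66: 1000010
Powers of 24 mod 183 (each is the square of the previous):
  24^1 ≡ 24 (mod 183)
  24^2 ≡ 24² = 576 ≡ 27 (mod 183)
  24^4 ≡ 27² = 729 ≡ 180 (mod 183)
  24^8 ≡ 180² = 32400 ≡ 9 (mod 183)
  24^16 ≡ 9² = 81 ≡ 81 (mod 183)
  24^32 ≡ 81² = 6561 ≡ 156 (mod 183)
  24^64 ≡ 156² = 24336 ≡ 180 (mod 183)
66 = 64 + 2, so 24^66 = 24^64 × 24^2 ≡ 180 × 27 (mod 183)
Multiplying step by step:
  180 × 27 = 4860 ≡ 102 (mod 183)
Result: 24^66 ≡ 102 (mod 183)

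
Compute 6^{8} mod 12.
0

Using successive squaring:
Binary expansion of 8: 1000
Powers of 6 mod 12 (each is the square of the previous):
  6^1 ≡ 6 (mod 12)
  6^2 ≡ 6² = 36 ≡ 0 (mod 12)
  6^4 ≡ 0² = 0 ≡ 0 (mod 12)
  6^8 ≡ 0² = 0 ≡ 0 (mod 12)
8 is a power of 2, so 6^8 is the last square: ≡ 0 (mod 12)
Result: 6^8 ≡ 0 (mod 12)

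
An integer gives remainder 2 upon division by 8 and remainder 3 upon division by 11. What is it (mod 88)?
M = 8 × 11 = 88. M₁ = 11, y₁ ≡ 3 (mod 8). M₂ = 8, y₂ ≡ 7 (mod 11). z = 2×11×3 + 3×8×7 ≡ 58 (mod 88). The smallest positive such number is 58.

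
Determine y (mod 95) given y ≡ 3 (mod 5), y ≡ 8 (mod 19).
8

Using the Chinese Remainder Theorem:
M = product of moduli = 95
For equation 1: M_1 = 19, 19 ≡ 4 (mod 5), inverse of 19 mod 5 is 4 (check: 4 × 4 = 16 ≡ 1 (mod 5))
For equation 2: M_2 = 5, 5 ≡ 5 (mod 19), inverse of 5 mod 19 is 4 (check: 5 × 4 = 20 ≡ 1 (mod 19))
Combine: y ≡ Σ r_i×M_i×(M_i⁻¹ mod m_i) = 3×19×4 + 8×5×4 = 228 + 160 = 388
388 mod 95 = 8
y ≡ 8 (mod 95)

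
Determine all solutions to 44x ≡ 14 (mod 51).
49

Since gcd(44, 51) = 1 divides 14, a solution exists.
Multiply both sides by the inverse of 44 mod 51:
  44^(-1) mod 51 = 29
  x ≡ 29 × 14 ≡ 406 ≡ 49 (mod 51)
Verification: 44 × 49 = 2156 = 42 × 51 + 14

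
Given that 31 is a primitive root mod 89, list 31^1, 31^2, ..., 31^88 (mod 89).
g^1, g^2, ..., g^{88} mod 89: {31, 71, 65, 57, 76, 42, 56, 45, 60, 80, 77, 73, 38, 21, 28, 67, 30, 40, 83, 81, 19, 55, 14, 78, 15, 20, 86, 85, 54, 72, 7, 39, 52, 10, 43, 87, 27, 36, 48, 64, 26, 5, 66, 88, 58, 18, 24, 32, 13, 47, 33, 44, 29, 9, 12, 16, 51, 68, 61, 22, 59, 49, 6, 8, 70, 34, 75, 11, 74, 69, 3, 4, 35, 17, 82, 50, 37, 79, 46, 2, 62, 53, 41, 25, 63, 84, 23, 1}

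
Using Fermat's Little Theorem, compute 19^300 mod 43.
By Fermat: 19^{42} ≡ 1 (mod 43). 300 ≡ 6 (mod 42). So 19^{300} ≡ 19^{6} ≡ 11 (mod 43)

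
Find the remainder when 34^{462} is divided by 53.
By Fermat: 34^{52} ≡ 1 (mod 53). 462 = 8×52 + 46. So 34^{462} ≡ 34^{46} ≡ 38 (mod 53)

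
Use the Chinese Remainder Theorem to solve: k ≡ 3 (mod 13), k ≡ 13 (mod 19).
M = 13 × 19 = 247. M₁ = 19, y₁ ≡ 11 (mod 13). M₂ = 13, y₂ ≡ 3 (mod 19). k = 3×19×11 + 13×13×3 ≡ 146 (mod 247)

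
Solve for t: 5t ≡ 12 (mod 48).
12

Since gcd(5, 48) = 1 divides 12, a solution exists.
Multiply both sides by the inverse of 5 mod 48:
  5^(-1) mod 48 = 29
  x ≡ 29 × 12 ≡ 348 ≡ 12 (mod 48)
Verification: 5 × 12 = 60 = 1 × 48 + 12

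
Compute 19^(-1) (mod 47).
19^(-1) ≡ 5 (mod 47). Verification: 19 × 5 = 95 ≡ 1 (mod 47)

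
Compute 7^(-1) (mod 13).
2

Using Extended Euclidean Algorithm:
gcd(7, 13) = 1
Bezout coefficients: 7 × 2 + 13 × -1 = 1
So 7 × 2 ≡ 1 (mod 13)
The inverse is 2 mod 13 = 2
Verification: 7 × 2 = 14 = 1 × 13 + 1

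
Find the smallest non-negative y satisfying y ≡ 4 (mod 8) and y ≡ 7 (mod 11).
M = 8 × 11 = 88. M₁ = 11, y₁ ≡ 3 (mod 8). M₂ = 8, y₂ ≡ 7 (mod 11). y = 4×11×3 + 7×8×7 ≡ 84 (mod 88)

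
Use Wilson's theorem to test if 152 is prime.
(151)! mod 152 = 0. Since 0 ≢ -1 (mod 152), 152 is not prime.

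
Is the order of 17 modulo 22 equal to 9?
No, the actual order is 10, not 9.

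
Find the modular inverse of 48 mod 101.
48^(-1) ≡ 40 (mod 101). Verification: 48 × 40 = 1920 ≡ 1 (mod 101)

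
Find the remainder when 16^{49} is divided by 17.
By Fermat: 16^{16} ≡ 1 (mod 17). 49 = 3×16 + 1. So 16^{49} ≡ 16^{1} ≡ 16 (mod 17)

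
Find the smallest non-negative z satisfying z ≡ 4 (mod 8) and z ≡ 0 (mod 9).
M = 8 × 9 = 72. M₁ = 9, y₁ ≡ 1 (mod 8). M₂ = 8, y₂ ≡ 8 (mod 9). z = 4×9×1 + 0×8×8 ≡ 36 (mod 72)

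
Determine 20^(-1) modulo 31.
20^(-1) ≡ 14 (mod 31). Verification: 20 × 14 = 280 ≡ 1 (mod 31)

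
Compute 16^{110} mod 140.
116

Using successive squaring:
Binary expansion of 110: 1101110
Powers of 16 mod 140 (each is the square of the previous):
  16^1 ≡ 16 (mod 140)
  16^2 ≡ 16² = 256 ≡ 116 (mod 140)
  16^4 ≡ 116² = 13456 ≡ 16 (mod 140)
  16^8 ≡ 16² = 256 ≡ 116 (mod 140)
  16^16 ≡ 116² = 13456 ≡ 16 (mod 140)
  16^32 ≡ 16² = 256 ≡ 116 (mod 140)
  16^64 ≡ 116² = 13456 ≡ 16 (mod 140)
110 = 64 + 32 + 8 + 4 + 2, so 16^110 = 16^64 × 16^32 × 16^8 × 16^4 × 16^2 ≡ 16 × 116 × 116 × 16 × 116 (mod 140)
Multiplying step by step:
  16 × 116 = 1856 ≡ 36 (mod 140)
  36 × 116 = 4176 ≡ 116 (mod 140)
  116 × 16 = 1856 ≡ 36 (mod 140)
  36 × 116 = 4176 ≡ 116 (mod 140)
Result: 16^110 ≡ 116 (mod 140)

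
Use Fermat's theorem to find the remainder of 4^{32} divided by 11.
5

By Fermat's Little Theorem, a^(p-1) ≡ 1 (mod p) for prime p and gcd(a, p) = 1
Here p = 11, so 4^10 ≡ 1 (mod 11)
We can reduce the exponent: 32 mod 10 = 2
So 4^32 ≡ 4^2 (mod 11)
Computing: 4^2 mod 11 = 5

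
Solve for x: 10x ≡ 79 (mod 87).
34

Since gcd(10, 87) = 1 divides 79, a solution exists.
Multiply both sides by the inverse of 10 mod 87:
  10^(-1) mod 87 = 61
  x ≡ 61 × 79 ≡ 4819 ≡ 34 (mod 87)
Verification: 10 × 34 = 340 = 3 × 87 + 79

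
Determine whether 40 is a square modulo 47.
By Euler's criterion: 40^{23} ≡ 46 (mod 47). Since this equals -1 (≡ 46), 40 is not a QR.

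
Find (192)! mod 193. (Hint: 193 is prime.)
By Wilson's theorem, (192)! ≡ -1 ≡ 192 (mod 193)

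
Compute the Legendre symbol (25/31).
(25/31) = 25^{15} mod 31 = 1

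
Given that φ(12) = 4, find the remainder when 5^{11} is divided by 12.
By Euler: 5^{4} ≡ 1 (mod 12) since gcd(5, 12) = 1. 11 = 2×4 + 3. So 5^{11} ≡ 5^{3} ≡ 5 (mod 12)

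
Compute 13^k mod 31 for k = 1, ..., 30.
g^1, g^2, ..., g^{30} mod 31: {13, 14, 27, 10, 6, 16, 22, 7, 29, 5, 3, 8, 11, 19, 30, 18, 17, 4, 21, 25, 15, 9, 24, 2, 26, 28, 23, 20, 12, 1}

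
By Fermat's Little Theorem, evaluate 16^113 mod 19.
By Fermat: 16^{18} ≡ 1 (mod 19). 113 = 6×18 + 5. So 16^{113} ≡ 16^{5} ≡ 4 (mod 19)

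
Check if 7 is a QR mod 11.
By Euler's criterion: 7^{5} ≡ 10 (mod 11). Since this equals -1 (≡ 10), 7 is not a QR.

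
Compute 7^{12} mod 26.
1

Using successive squaring:
Binary expansion of 12: 1100
Powers of 7 mod 26 (each is the square of the previous):
  7^1 ≡ 7 (mod 26)
  7^2 ≡ 7² = 49 ≡ 23 (mod 26)
  7^4 ≡ 23² = 529 ≡ 9 (mod 26)
  7^8 ≡ 9² = 81 ≡ 3 (mod 26)
12 = 8 + 4, so 7^12 = 7^8 × 7^4 ≡ 3 × 9 (mod 26)
Multiplying step by step:
  3 × 9 = 27 ≡ 1 (mod 26)
Result: 7^12 ≡ 1 (mod 26)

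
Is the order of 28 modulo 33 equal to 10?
Yes, ord_33(28) = 10.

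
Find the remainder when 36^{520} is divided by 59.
By Fermat: 36^{58} ≡ 1 (mod 59). 520 = 8×58 + 56. So 36^{520} ≡ 36^{56} ≡ 29 (mod 59)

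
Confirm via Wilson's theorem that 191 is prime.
(190)! mod 191 = 190. Since this equals -1 (mod 191), Wilson confirms 191 is prime.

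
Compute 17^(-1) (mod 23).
17^(-1) ≡ 19 (mod 23). Verification: 17 × 19 = 323 ≡ 1 (mod 23)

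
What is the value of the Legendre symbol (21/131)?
(21/131) = 21^{65} mod 131 = 1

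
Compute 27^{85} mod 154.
111

Using successive squaring:
Binary expansion of 85: 1010101
Powers of 27 mod 154 (each is the square of the previous):
  27^1 ≡ 27 (mod 154)
  27^2 ≡ 27² = 729 ≡ 113 (mod 154)
  27^4 ≡ 113² = 12769 ≡ 141 (mod 154)
  27^8 ≡ 141² = 19881 ≡ 15 (mod 154)
  27^16 ≡ 15² = 225 ≡ 71 (mod 154)
  27^32 ≡ 71² = 5041 ≡ 113 (mod 154)
  27^64 ≡ 113² = 12769 ≡ 141 (mod 154)
85 = 64 + 16 + 4 + 1, so 27^85 = 27^64 × 27^16 × 27^4 × 27^1 ≡ 141 × 71 × 141 × 27 (mod 154)
Multiplying step by step:
  141 × 71 = 10011 ≡ 1 (mod 154)
  1 × 141 = 141 ≡ 141 (mod 154)
  141 × 27 = 3807 ≡ 111 (mod 154)
Result: 27^85 ≡ 111 (mod 154)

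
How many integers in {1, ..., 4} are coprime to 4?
2

Prime factorization: 4 = 2^2
Using the formula φ(n) = n × Π(1 - 1/p) for each prime factor p:
φ(4) = 4 × (1 - 1/2)
φ(4) = 2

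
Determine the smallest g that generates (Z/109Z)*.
6

A primitive root g modulo p has order p-1 = 108
Prime divisors of 108: [2, 3]
g is a primitive root iff g^(108/q) ≢ 1 (mod 109) for each prime divisor q
Testing small values:
  g = 2: 2^54 ≡ 108, 2^36 ≡ 1 (mod 109) → 2^36 ≡ 1, not primitive root
  g = 3: 3^54 ≡ 1, 3^36 ≡ 63 (mod 109) → 3^54 ≡ 1, not primitive root
  g = 4: 4^54 ≡ 1, 4^36 ≡ 1 (mod 109) → 4^54 ≡ 1, not primitive root
  g = 5: 5^54 ≡ 1, 5^36 ≡ 63 (mod 109) → 5^54 ≡ 1, not primitive root
  g = 6: 6^54 ≡ 108, 6^36 ≡ 63 (mod 109) → none is 1, primitive root!
The smallest primitive root is 6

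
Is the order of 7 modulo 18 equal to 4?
No, the actual order is 3, not 4.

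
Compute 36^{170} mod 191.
69

Using successive squaring:
Binary expansion of 170: 10101010
Powers of 36 mod 191 (each is the square of the previous):
  36^1 ≡ 36 (mod 191)
  36^2 ≡ 36² = 1296 ≡ 150 (mod 191)
  36^4 ≡ 150² = 22500 ≡ 153 (mod 191)
  36^8 ≡ 153² = 23409 ≡ 107 (mod 191)
  36^16 ≡ 107² = 11449 ≡ 180 (mod 191)
  36^32 ≡ 180² = 32400 ≡ 121 (mod 191)
  36^64 ≡ 121² = 14641 ≡ 125 (mod 191)
  36^128 ≡ 125² = 15625 ≡ 154 (mod 191)
170 = 128 + 32 + 8 + 2, so 36^170 = 36^128 × 36^32 × 36^8 × 36^2 ≡ 154 × 121 × 107 × 150 (mod 191)
Multiplying step by step:
  154 × 121 = 18634 ≡ 107 (mod 191)
  107 × 107 = 11449 ≡ 180 (mod 191)
  180 × 150 = 27000 ≡ 69 (mod 191)
Result: 36^170 ≡ 69 (mod 191)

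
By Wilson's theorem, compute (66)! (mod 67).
By Wilson's theorem, (66)! ≡ -1 ≡ 66 (mod 67)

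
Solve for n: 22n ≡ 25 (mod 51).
22

Since gcd(22, 51) = 1 divides 25, a solution exists.
Multiply both sides by the inverse of 22 mod 51:
  22^(-1) mod 51 = 7
  x ≡ 7 × 25 ≡ 175 ≡ 22 (mod 51)
Verification: 22 × 22 = 484 = 9 × 51 + 25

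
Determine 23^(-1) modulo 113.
23^(-1) ≡ 59 (mod 113). Verification: 23 × 59 = 1357 ≡ 1 (mod 113)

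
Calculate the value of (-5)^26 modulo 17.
Using Fermat: (-5)^{16} ≡ 1 (mod 17). 26 ≡ 10 (mod 16). So (-5)^{26} ≡ (-5)^{10} ≡ 9 (mod 17)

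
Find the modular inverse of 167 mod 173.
167^(-1) ≡ 144 (mod 173). Verification: 167 × 144 = 24048 ≡ 1 (mod 173)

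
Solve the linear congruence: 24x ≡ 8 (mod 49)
33

Since gcd(24, 49) = 1 divides 8, a solution exists.
Multiply both sides by the inverse of 24 mod 49:
  24^(-1) mod 49 = 47
  x ≡ 47 × 8 ≡ 376 ≡ 33 (mod 49)
Verification: 24 × 33 = 792 = 16 × 49 + 8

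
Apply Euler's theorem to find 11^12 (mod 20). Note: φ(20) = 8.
By Euler: 11^{8} ≡ 1 (mod 20) since gcd(11, 20) = 1. 12 = 1×8 + 4. So 11^{12} ≡ 11^{4} ≡ 1 (mod 20)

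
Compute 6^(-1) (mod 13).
6^(-1) ≡ 11 (mod 13). Verification: 6 × 11 = 66 ≡ 1 (mod 13)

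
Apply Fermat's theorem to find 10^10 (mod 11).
By Fermat's Little Theorem, 10^{10} ≡ 1 (mod 11) since 11 is prime and gcd(10, 11) = 1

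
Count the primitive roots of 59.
28

The number of primitive roots modulo p is φ(p-1) = φ(58)
φ(58) = 28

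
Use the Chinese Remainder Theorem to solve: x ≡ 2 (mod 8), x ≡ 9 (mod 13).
M = 8 × 13 = 104. M₁ = 13, y₁ ≡ 5 (mod 8). M₂ = 8, y₂ ≡ 5 (mod 13). x = 2×13×5 + 9×8×5 ≡ 74 (mod 104)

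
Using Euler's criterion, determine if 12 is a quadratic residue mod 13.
By Euler's criterion: 12^{6} ≡ 1 (mod 13). Since this equals 1, 12 is a QR.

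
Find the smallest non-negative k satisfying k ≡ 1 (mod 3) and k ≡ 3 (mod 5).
M = 3 × 5 = 15. M₁ = 5, y₁ ≡ 2 (mod 3). M₂ = 3, y₂ ≡ 2 (mod 5). k = 1×5×2 + 3×3×2 ≡ 13 (mod 15)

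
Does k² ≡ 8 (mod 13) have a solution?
By Euler's criterion: 8^{6} ≡ 12 (mod 13). Since this equals -1 (≡ 12), 8 is not a QR.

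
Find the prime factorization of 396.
2^2 × 3^2 × 11

Divide by primes starting from smallest:
396 ÷ 2 = 198
198 ÷ 2 = 99
99 ÷ 3 = 33
33 ÷ 3 = 11
11 ÷ 11 = 1

396 = 2^2 × 3^2 × 11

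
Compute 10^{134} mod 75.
25

Using successive squaring:
Binary expansion of 134: 10000110
Powers of 10 mod 75 (each is the square of the previous):
  10^1 ≡ 10 (mod 75)
  10^2 ≡ 10² = 100 ≡ 25 (mod 75)
  10^4 ≡ 25² = 625 ≡ 25 (mod 75)
  10^8 ≡ 25² = 625 ≡ 25 (mod 75)
  10^16 ≡ 25² = 625 ≡ 25 (mod 75)
  10^32 ≡ 25² = 625 ≡ 25 (mod 75)
  10^64 ≡ 25² = 625 ≡ 25 (mod 75)
  10^128 ≡ 25² = 625 ≡ 25 (mod 75)
134 = 128 + 4 + 2, so 10^134 = 10^128 × 10^4 × 10^2 ≡ 25 × 25 × 25 (mod 75)
Multiplying step by step:
  25 × 25 = 625 ≡ 25 (mod 75)
  25 × 25 = 625 ≡ 25 (mod 75)
Result: 10^134 ≡ 25 (mod 75)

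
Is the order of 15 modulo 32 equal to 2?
Yes, ord_32(15) = 2.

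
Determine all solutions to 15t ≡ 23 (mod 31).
16

Since gcd(15, 31) = 1 divides 23, a solution exists.
Multiply both sides by the inverse of 15 mod 31:
  15^(-1) mod 31 = 29
  x ≡ 29 × 23 ≡ 667 ≡ 16 (mod 31)
Verification: 15 × 16 = 240 = 7 × 31 + 23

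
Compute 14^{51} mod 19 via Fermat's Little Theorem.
12

By Fermat's Little Theorem, a^(p-1) ≡ 1 (mod p) for prime p and gcd(a, p) = 1
Here p = 19, so 14^18 ≡ 1 (mod 19)
We can reduce the exponent: 51 mod 18 = 15
So 14^51 ≡ 14^15 (mod 19)
Computing: 14^15 mod 19 = 12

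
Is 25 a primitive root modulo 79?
No

To verify, check if 25^(78/q) ≢ 1 (mod 79) for each prime divisor q of 78
Divisors of 78 = 78: [1, 2, 3, 6, 13, 26, 39, 78]
  25^(78/2) = 25^39 ≡ 1 (mod 79)
  25^(78/3) = 25^26 ≡ 23 (mod 79)
  25^(78/13) = 25^6 ≡ 52 (mod 79)
Conclusion: 25 is not a primitive root modulo 79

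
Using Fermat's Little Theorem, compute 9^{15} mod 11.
1

By Fermat's Little Theorem, a^(p-1) ≡ 1 (mod p) for prime p and gcd(a, p) = 1
Here p = 11, so 9^10 ≡ 1 (mod 11)
We can reduce the exponent: 15 mod 10 = 5
So 9^15 ≡ 9^5 (mod 11)
Computing: 9^5 mod 11 = 1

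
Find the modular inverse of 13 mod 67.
13^(-1) ≡ 31 (mod 67). Verification: 13 × 31 = 403 ≡ 1 (mod 67)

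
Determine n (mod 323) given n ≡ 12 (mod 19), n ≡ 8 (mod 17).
297

Using the Chinese Remainder Theorem:
M = product of moduli = 323
For equation 1: M_1 = 17, 17 ≡ 17 (mod 19), inverse of 17 mod 19 is 9 (check: 17 × 9 = 153 ≡ 1 (mod 19))
For equation 2: M_2 = 19, 19 ≡ 2 (mod 17), inverse of 19 mod 17 is 9 (check: 2 × 9 = 18 ≡ 1 (mod 17))
Combine: n ≡ Σ r_i×M_i×(M_i⁻¹ mod m_i) = 12×17×9 + 8×19×9 = 1836 + 1368 = 3204
3204 mod 323 = 297
n ≡ 297 (mod 323)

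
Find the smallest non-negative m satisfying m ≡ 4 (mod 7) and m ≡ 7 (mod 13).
M = 7 × 13 = 91. M₁ = 13, y₁ ≡ 6 (mod 7). M₂ = 7, y₂ ≡ 2 (mod 13). m = 4×13×6 + 7×7×2 ≡ 46 (mod 91)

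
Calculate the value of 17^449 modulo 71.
Using Fermat: 17^{70} ≡ 1 (mod 71). 449 ≡ 29 (mod 70). So 17^{449} ≡ 17^{29} ≡ 46 (mod 71)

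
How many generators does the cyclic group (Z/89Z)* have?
40

The number of primitive roots modulo p is φ(p-1) = φ(88)
φ(88) = 40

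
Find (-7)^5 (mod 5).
(-7) ≡ 3 (mod 5). 5 = 4 + 1 (binary 101). Repeated squaring mod 5: 3^1 ≡ 3; 3^2 ≡ 3² = 9 ≡ 4; 3^4 ≡ 4² = 16 ≡ 1. Multiply: (-7)^5 ≡ 3^4 × 3^1 ≡ 1 × 3 (mod 5): 1 × 3 = 3 ≡ 3. So (-7)^5 ≡ 3 (mod 5).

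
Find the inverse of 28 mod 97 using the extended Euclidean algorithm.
Extended GCD: 28(-45) + 97(13) = 1. So 28^(-1) ≡ 52 ≡ 52 (mod 97). Verify: 28 × 52 = 1456 ≡ 1 (mod 97)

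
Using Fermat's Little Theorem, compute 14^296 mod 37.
By Fermat: 14^{36} ≡ 1 (mod 37). 296 ≡ 8 (mod 36). So 14^{296} ≡ 14^{8} ≡ 26 (mod 37)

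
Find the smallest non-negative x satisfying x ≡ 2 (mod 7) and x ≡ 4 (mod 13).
M = 7 × 13 = 91. M₁ = 13, y₁ ≡ 6 (mod 7). M₂ = 7, y₂ ≡ 2 (mod 13). x = 2×13×6 + 4×7×2 ≡ 30 (mod 91)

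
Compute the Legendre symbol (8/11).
(8/11) = 8^{5} mod 11 = -1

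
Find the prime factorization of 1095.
3 × 5 × 73

Divide by primes starting from smallest:
1095 ÷ 3 = 365
365 ÷ 5 = 73
73 ÷ 73 = 1

1095 = 3 × 5 × 73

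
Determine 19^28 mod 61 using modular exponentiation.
Using repeated squaring. 28 = 16 + 8 + 4 (binary 11100). Repeated squaring mod 61: 19^1 ≡ 19; 19^2 ≡ 19² = 361 ≡ 56; 19^4 ≡ 56² = 3136 ≡ 25; 19^8 ≡ 25² = 625 ≡ 15; 19^16 ≡ 15² = 225 ≡ 42. Multiply: 19^28 = 19^16 × 19^8 × 19^4 ≡ 42 × 15 × 25 (mod 61): 42 × 15 = 630 ≡ 20; 20 × 25 = 500 ≡ 12. So 19^28 ≡ 12 (mod 61).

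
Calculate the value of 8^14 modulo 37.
Using repeated squaring. 14 = 8 + 4 + 2 (binary 1110). Repeated squaring mod 37: 8^1 ≡ 8; 8^2 ≡ 8² = 64 ≡ 27; 8^4 ≡ 27² = 729 ≡ 26; 8^8 ≡ 26² = 676 ≡ 10. Multiply: 8^14 = 8^8 × 8^4 × 8^2 ≡ 10 × 26 × 27 (mod 37): 10 × 26 = 260 ≡ 1; 1 × 27 = 27 ≡ 27. So 8^14 ≡ 27 (mod 37).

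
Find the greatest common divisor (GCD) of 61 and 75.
1

Using the Euclidean algorithm:
61 = 0 × 75 + 61
75 = 1 × 61 + 14
61 = 4 × 14 + 5
14 = 2 × 5 + 4
5 = 1 × 4 + 1
4 = 4 × 1 + 0

GCD(61, 75) = 1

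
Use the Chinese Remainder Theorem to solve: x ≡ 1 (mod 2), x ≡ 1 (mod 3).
M = 2 × 3 = 6. M₁ = 3, y₁ ≡ 1 (mod 2). M₂ = 2, y₂ ≡ 2 (mod 3). x = 1×3×1 + 1×2×2 ≡ 1 (mod 6)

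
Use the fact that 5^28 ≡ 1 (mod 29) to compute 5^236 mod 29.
By Fermat: 5^{28} ≡ 1 (mod 29). 236 ≡ 12 (mod 28). So 5^{236} ≡ 5^{12} ≡ 7 (mod 29)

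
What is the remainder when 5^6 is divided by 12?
6 = 4 + 2 (binary 110). Repeated squaring mod 12: 5^1 ≡ 5; 5^2 ≡ 5² = 25 ≡ 1; 5^4 ≡ 1² = 1 ≡ 1. Multiply: 5^6 = 5^4 × 5^2 ≡ 1 × 1 (mod 12): 1 × 1 = 1 ≡ 1. So 5^6 ≡ 1 (mod 12).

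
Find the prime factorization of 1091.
1091

Divide by primes starting from smallest:
1091 ÷ 1091 = 1

1091 = 1091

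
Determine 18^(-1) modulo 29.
18^(-1) ≡ 21 (mod 29). Verification: 18 × 21 = 378 ≡ 1 (mod 29)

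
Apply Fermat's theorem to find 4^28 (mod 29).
By Fermat's Little Theorem, 4^{28} ≡ 1 (mod 29) since 29 is prime and gcd(4, 29) = 1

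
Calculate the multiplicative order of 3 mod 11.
Powers of 3 mod 11: 3^1≡3, 3^2≡9, 3^3≡5, 3^4≡4, 3^5≡1. Order = 5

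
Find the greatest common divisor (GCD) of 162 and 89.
1

Using the Euclidean algorithm:
162 = 1 × 89 + 73
89 = 1 × 73 + 16
73 = 4 × 16 + 9
16 = 1 × 9 + 7
9 = 1 × 7 + 2
7 = 3 × 2 + 1
2 = 2 × 1 + 0

GCD(162, 89) = 1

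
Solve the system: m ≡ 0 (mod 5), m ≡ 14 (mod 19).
M = 5 × 19 = 95. M₁ = 19, y₁ ≡ 4 (mod 5). M₂ = 5, y₂ ≡ 4 (mod 19). m = 0×19×4 + 14×5×4 ≡ 90 (mod 95)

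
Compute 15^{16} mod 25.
0

Using successive squaring:
Binary expansion of 16: 10000
Powers of 15 mod 25 (each is the square of the previous):
  15^1 ≡ 15 (mod 25)
  15^2 ≡ 15² = 225 ≡ 0 (mod 25)
  15^4 ≡ 0² = 0 ≡ 0 (mod 25)
  15^8 ≡ 0² = 0 ≡ 0 (mod 25)
  15^16 ≡ 0² = 0 ≡ 0 (mod 25)
16 is a power of 2, so 15^16 is the last square: ≡ 0 (mod 25)
Result: 15^16 ≡ 0 (mod 25)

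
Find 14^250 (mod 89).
Using Fermat: 14^{88} ≡ 1 (mod 89). 250 ≡ 74 (mod 88). So 14^{250} ≡ 14^{74} ≡ 72 (mod 89)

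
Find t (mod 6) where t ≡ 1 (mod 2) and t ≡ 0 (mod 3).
M = 2 × 3 = 6. M₁ = 3, y₁ ≡ 1 (mod 2). M₂ = 2, y₂ ≡ 2 (mod 3). t = 1×3×1 + 0×2×2 ≡ 3 (mod 6)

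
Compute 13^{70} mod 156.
13

Using successive squaring:
Binary expansion of 70: 1000110
Powers of 13 mod 156 (each is the square of the previous):
  13^1 ≡ 13 (mod 156)
  13^2 ≡ 13² = 169 ≡ 13 (mod 156)
  13^4 ≡ 13² = 169 ≡ 13 (mod 156)
  13^8 ≡ 13² = 169 ≡ 13 (mod 156)
  13^16 ≡ 13² = 169 ≡ 13 (mod 156)
  13^32 ≡ 13² = 169 ≡ 13 (mod 156)
  13^64 ≡ 13² = 169 ≡ 13 (mod 156)
70 = 64 + 4 + 2, so 13^70 = 13^64 × 13^4 × 13^2 ≡ 13 × 13 × 13 (mod 156)
Multiplying step by step:
  13 × 13 = 169 ≡ 13 (mod 156)
  13 × 13 = 169 ≡ 13 (mod 156)
Result: 13^70 ≡ 13 (mod 156)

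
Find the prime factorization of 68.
2^2 × 17

Divide by primes starting from smallest:
68 ÷ 2 = 34
34 ÷ 2 = 17
17 ÷ 17 = 1

68 = 2^2 × 17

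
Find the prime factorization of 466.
2 × 233

Divide by primes starting from smallest:
466 ÷ 2 = 233
233 ÷ 233 = 1

466 = 2 × 233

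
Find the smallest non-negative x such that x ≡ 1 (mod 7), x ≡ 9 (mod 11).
64

Using the Chinese Remainder Theorem:
M = product of moduli = 77
For equation 1: M_1 = 11, 11 ≡ 4 (mod 7), inverse of 11 mod 7 is 2 (check: 4 × 2 = 8 ≡ 1 (mod 7))
For equation 2: M_2 = 7, 7 ≡ 7 (mod 11), inverse of 7 mod 11 is 8 (check: 7 × 8 = 56 ≡ 1 (mod 11))
Combine: x ≡ Σ r_i×M_i×(M_i⁻¹ mod m_i) = 1×11×2 + 9×7×8 = 22 + 504 = 526
526 mod 77 = 64
x ≡ 64 (mod 77)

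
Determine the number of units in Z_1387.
1296

Prime factorization: 1387 = 19 × 73
Using the formula φ(n) = n × Π(1 - 1/p) for each prime factor p:
φ(1387) = 1387 × (1 - 1/19) × (1 - 1/73)
φ(1387) = 1296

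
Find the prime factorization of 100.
2^2 × 5^2

Divide by primes starting from smallest:
100 ÷ 2 = 50
50 ÷ 2 = 25
25 ÷ 5 = 5
5 ÷ 5 = 1

100 = 2^2 × 5^2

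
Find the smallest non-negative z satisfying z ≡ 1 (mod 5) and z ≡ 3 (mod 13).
M = 5 × 13 = 65. M₁ = 13, y₁ ≡ 2 (mod 5). M₂ = 5, y₂ ≡ 8 (mod 13). z = 1×13×2 + 3×5×8 ≡ 16 (mod 65)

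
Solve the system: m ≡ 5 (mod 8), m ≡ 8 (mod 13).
M = 8 × 13 = 104. M₁ = 13, y₁ ≡ 5 (mod 8). M₂ = 8, y₂ ≡ 5 (mod 13). m = 5×13×5 + 8×8×5 ≡ 21 (mod 104)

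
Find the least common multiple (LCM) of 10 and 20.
20

First find GCD(10, 20) using the Euclidean algorithm:
10 = 0 × 20 + 10
20 = 2 × 10 + 0
GCD(10, 20) = 10

LCM formula: LCM(a, b) = (a × b) / GCD(a, b)
LCM(10, 20) = (10 × 20) / 10
LCM(10, 20) = 200 / 10
LCM(10, 20) = 20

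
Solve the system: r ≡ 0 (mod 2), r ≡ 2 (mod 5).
M = 2 × 5 = 10. M₁ = 5, y₁ ≡ 1 (mod 2). M₂ = 2, y₂ ≡ 3 (mod 5). r = 0×5×1 + 2×2×3 ≡ 2 (mod 10)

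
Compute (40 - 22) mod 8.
2

(40 - 22) = 18
18 mod 8 = 2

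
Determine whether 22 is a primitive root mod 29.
p - 1 = 28 has prime divisors 2, 7. Check 22^(28/q) mod 29 for each: 22^(28/2) = 22^14 ≡ 1, 22^(28/7) = 22^4 ≡ 23 (mod 29). Since 22^14 ≡ 1 (mod 29), the order of 22 divides 14 (in fact the order is 14) ≠ 28, so it is not a primitive root.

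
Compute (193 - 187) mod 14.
6

(193 - 187) = 6
6 mod 14 = 6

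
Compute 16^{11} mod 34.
16

Using successive squaring:
Binary expansion of 11: 1011
Powers of 16 mod 34 (each is the square of the previous):
  16^1 ≡ 16 (mod 34)
  16^2 ≡ 16² = 256 ≡ 18 (mod 34)
  16^4 ≡ 18² = 324 ≡ 18 (mod 34)
  16^8 ≡ 18² = 324 ≡ 18 (mod 34)
11 = 8 + 2 + 1, so 16^11 = 16^8 × 16^2 × 16^1 ≡ 18 × 18 × 16 (mod 34)
Multiplying step by step:
  18 × 18 = 324 ≡ 18 (mod 34)
  18 × 16 = 288 ≡ 16 (mod 34)
Result: 16^11 ≡ 16 (mod 34)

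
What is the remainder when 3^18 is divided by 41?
Using repeated squaring. 18 = 16 + 2 (binary 10010). Repeated squaring mod 41: 3^1 ≡ 3; 3^2 ≡ 3² = 9 ≡ 9; 3^4 ≡ 9² = 81 ≡ 40; 3^8 ≡ 40² = 1600 ≡ 1; 3^16 ≡ 1² = 1 ≡ 1. Multiply: 3^18 = 3^16 × 3^2 ≡ 1 × 9 (mod 41): 1 × 9 = 9 ≡ 9. So 3^18 ≡ 9 (mod 41).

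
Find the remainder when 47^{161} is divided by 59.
By Fermat: 47^{58} ≡ 1 (mod 59). 161 = 2×58 + 45. So 47^{161} ≡ 47^{45} ≡ 31 (mod 59)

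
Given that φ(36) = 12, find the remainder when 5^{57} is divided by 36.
By Euler: 5^{12} ≡ 1 (mod 36) since gcd(5, 36) = 1. 57 = 4×12 + 9. So 5^{57} ≡ 5^{9} ≡ 17 (mod 36)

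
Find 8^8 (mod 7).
8 ≡ 1 (mod 7). 8 = 8 (binary 1000). Repeated squaring mod 7: 1^1 ≡ 1; 1^2 ≡ 1² = 1 ≡ 1; 1^4 ≡ 1² = 1 ≡ 1; 1^8 ≡ 1² = 1 ≡ 1. So 8^8 ≡ 1 (mod 7).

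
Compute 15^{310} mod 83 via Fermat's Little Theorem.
65

By Fermat's Little Theorem, a^(p-1) ≡ 1 (mod p) for prime p and gcd(a, p) = 1
Here p = 83, so 15^82 ≡ 1 (mod 83)
We can reduce the exponent: 310 mod 82 = 64
So 15^310 ≡ 15^64 (mod 83)
Computing: 15^64 mod 83 = 65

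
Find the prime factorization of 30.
2 × 3 × 5

Divide by primes starting from smallest:
30 ÷ 2 = 15
15 ÷ 3 = 5
5 ÷ 5 = 1

30 = 2 × 3 × 5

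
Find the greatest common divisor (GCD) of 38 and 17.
1

Using the Euclidean algorithm:
38 = 2 × 17 + 4
17 = 4 × 4 + 1
4 = 4 × 1 + 0

GCD(38, 17) = 1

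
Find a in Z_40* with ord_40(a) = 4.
27 has order 4 mod 40 since 27^{4} ≡ 1 (mod 40) and no smaller power works.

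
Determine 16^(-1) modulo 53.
16^(-1) ≡ 10 (mod 53). Verification: 16 × 10 = 160 ≡ 1 (mod 53)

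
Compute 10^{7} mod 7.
3

Using successive squaring:
Binary expansion of 7: 111
Powers of 10 mod 7 (each is the square of the previous):
  10^1 ≡ 3 (mod 7)
  10^2 ≡ 3² = 9 ≡ 2 (mod 7)
  10^4 ≡ 2² = 4 ≡ 4 (mod 7)
7 = 4 + 2 + 1, so 10^7 = 10^4 × 10^2 × 10^1 ≡ 4 × 2 × 3 (mod 7)
Multiplying step by step:
  4 × 2 = 8 ≡ 1 (mod 7)
  1 × 3 = 3 ≡ 3 (mod 7)
Result: 10^7 ≡ 3 (mod 7)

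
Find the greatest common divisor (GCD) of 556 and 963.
1

Using the Euclidean algorithm:
556 = 0 × 963 + 556
963 = 1 × 556 + 407
556 = 1 × 407 + 149
407 = 2 × 149 + 109
149 = 1 × 109 + 40
109 = 2 × 40 + 29
40 = 1 × 29 + 11
29 = 2 × 11 + 7
11 = 1 × 7 + 4
7 = 1 × 4 + 3
4 = 1 × 3 + 1
3 = 3 × 1 + 0

GCD(556, 963) = 1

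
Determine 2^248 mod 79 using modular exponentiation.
Using Fermat: 2^{78} ≡ 1 (mod 79). 248 ≡ 14 (mod 78). So 2^{248} ≡ 2^{14} ≡ 31 (mod 79)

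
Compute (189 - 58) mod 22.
21

(189 - 58) = 131
131 mod 22 = 21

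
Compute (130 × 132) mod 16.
8

(130 × 132) = 17160
17160 mod 16 = 8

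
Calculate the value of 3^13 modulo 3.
Using repeated squaring. 3 ≡ 0 (mod 3). 13 = 8 + 4 + 1 (binary 1101). Repeated squaring mod 3: 0^1 ≡ 0; 0^2 ≡ 0² = 0 ≡ 0; 0^4 ≡ 0² = 0 ≡ 0; 0^8 ≡ 0² = 0 ≡ 0. Multiply: 3^13 ≡ 0^8 × 0^4 × 0^1 ≡ 0 × 0 × 0 (mod 3): 0 × 0 = 0 ≡ 0; 0 × 0 = 0 ≡ 0. So 3^13 ≡ 0 (mod 3).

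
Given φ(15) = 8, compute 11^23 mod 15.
By Euler: 11^{8} ≡ 1 (mod 15) since gcd(11, 15) = 1. 23 = 2×8 + 7. So 11^{23} ≡ 11^{7} ≡ 11 (mod 15)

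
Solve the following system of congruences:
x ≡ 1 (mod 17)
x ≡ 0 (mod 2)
18

Using the Chinese Remainder Theorem:
M = product of moduli = 34
For equation 1: M_1 = 2, 2 ≡ 2 (mod 17), inverse of 2 mod 17 is 9 (check: 2 × 9 = 18 ≡ 1 (mod 17))
For equation 2: M_2 = 17, 17 ≡ 1 (mod 2), inverse of 17 mod 2 is 1 (check: 1 × 1 = 1 ≡ 1 (mod 2))
Combine: x ≡ Σ r_i×M_i×(M_i⁻¹ mod m_i) = 1×2×9 + 0×17×1 = 18 + 0 = 18
18 mod 34 = 18
x ≡ 18 (mod 34)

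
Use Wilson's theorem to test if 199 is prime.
(198)! mod 199 = 198. Since 198 ≡ -1 (mod 199), 199 is prime.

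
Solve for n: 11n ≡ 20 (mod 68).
8

Since gcd(11, 68) = 1 divides 20, a solution exists.
Multiply both sides by the inverse of 11 mod 68:
  11^(-1) mod 68 = 31
  x ≡ 31 × 20 ≡ 620 ≡ 8 (mod 68)
Verification: 11 × 8 = 88 = 1 × 68 + 20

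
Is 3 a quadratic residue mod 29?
By Euler's criterion: 3^{14} ≡ 28 (mod 29). Since this equals -1 (≡ 28), 3 is not a QR.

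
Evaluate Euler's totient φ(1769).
1680

Prime factorization: 1769 = 29 × 61
Using the formula φ(n) = n × Π(1 - 1/p) for each prime factor p:
φ(1769) = 1769 × (1 - 1/29) × (1 - 1/61)
φ(1769) = 1680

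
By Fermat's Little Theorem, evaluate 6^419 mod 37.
By Fermat: 6^{36} ≡ 1 (mod 37). 419 ≡ 23 (mod 36). So 6^{419} ≡ 6^{23} ≡ 31 (mod 37)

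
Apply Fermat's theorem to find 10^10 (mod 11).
By Fermat's Little Theorem, 10^{10} ≡ 1 (mod 11) since 11 is prime and gcd(10, 11) = 1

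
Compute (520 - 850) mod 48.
6

(520 - 850) = -330
-330 mod 48 = 6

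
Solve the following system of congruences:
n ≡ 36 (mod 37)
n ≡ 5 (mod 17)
73

Using the Chinese Remainder Theorem:
M = product of moduli = 629
For equation 1: M_1 = 17, 17 ≡ 17 (mod 37), inverse of 17 mod 37 is 24 (check: 17 × 24 = 408 ≡ 1 (mod 37))
For equation 2: M_2 = 37, 37 ≡ 3 (mod 17), inverse of 37 mod 17 is 6 (check: 3 × 6 = 18 ≡ 1 (mod 17))
Combine: n ≡ Σ r_i×M_i×(M_i⁻¹ mod m_i) = 36×17×24 + 5×37×6 = 14688 + 1110 = 15798
15798 mod 629 = 73
n ≡ 73 (mod 629)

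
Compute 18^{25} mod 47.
42

Using successive squaring:
Binary expansion of 25: 11001
Powers of 18 mod 47 (each is the square of the previous):
  18^1 ≡ 18 (mod 47)
  18^2 ≡ 18² = 324 ≡ 42 (mod 47)
  18^4 ≡ 42² = 1764 ≡ 25 (mod 47)
  18^8 ≡ 25² = 625 ≡ 14 (mod 47)
  18^16 ≡ 14² = 196 ≡ 8 (mod 47)
25 = 16 + 8 + 1, so 18^25 = 18^16 × 18^8 × 18^1 ≡ 8 × 14 × 18 (mod 47)
Multiplying step by step:
  8 × 14 = 112 ≡ 18 (mod 47)
  18 × 18 = 324 ≡ 42 (mod 47)
Result: 18^25 ≡ 42 (mod 47)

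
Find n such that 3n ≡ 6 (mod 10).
2

Since gcd(3, 10) = 1 divides 6, a solution exists.
Multiply both sides by the inverse of 3 mod 10:
  3^(-1) mod 10 = 7
  x ≡ 7 × 6 ≡ 42 ≡ 2 (mod 10)
Verification: 3 × 2 = 6 = 0 × 10 + 6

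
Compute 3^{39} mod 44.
15

Using successive squaring:
Binary expansion of 39: 100111
Powers of 3 mod 44 (each is the square of the previous):
  3^1 ≡ 3 (mod 44)
  3^2 ≡ 3² = 9 ≡ 9 (mod 44)
  3^4 ≡ 9² = 81 ≡ 37 (mod 44)
  3^8 ≡ 37² = 1369 ≡ 5 (mod 44)
  3^16 ≡ 5² = 25 ≡ 25 (mod 44)
  3^32 ≡ 25² = 625 ≡ 9 (mod 44)
39 = 32 + 4 + 2 + 1, so 3^39 = 3^32 × 3^4 × 3^2 × 3^1 ≡ 9 × 37 × 9 × 3 (mod 44)
Multiplying step by step:
  9 × 37 = 333 ≡ 25 (mod 44)
  25 × 9 = 225 ≡ 5 (mod 44)
  5 × 3 = 15 ≡ 15 (mod 44)
Result: 3^39 ≡ 15 (mod 44)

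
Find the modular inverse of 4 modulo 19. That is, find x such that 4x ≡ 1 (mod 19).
5

Using Extended Euclidean Algorithm:
gcd(4, 19) = 1
Bezout coefficients: 4 × 5 + 19 × -1 = 1
So 4 × 5 ≡ 1 (mod 19)
The inverse is 5 mod 19 = 5
Verification: 4 × 5 = 20 = 1 × 19 + 1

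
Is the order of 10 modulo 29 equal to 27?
No, the actual order is 28, not 27.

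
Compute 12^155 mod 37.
Using Fermat: 12^{36} ≡ 1 (mod 37). 155 ≡ 11 (mod 36). So 12^{155} ≡ 12^{11} ≡ 33 (mod 37)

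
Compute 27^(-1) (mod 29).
27^(-1) ≡ 14 (mod 29). Verification: 27 × 14 = 378 ≡ 1 (mod 29)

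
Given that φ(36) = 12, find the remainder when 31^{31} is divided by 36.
By Euler: 31^{12} ≡ 1 (mod 36) since gcd(31, 36) = 1. 31 = 2×12 + 7. So 31^{31} ≡ 31^{7} ≡ 31 (mod 36)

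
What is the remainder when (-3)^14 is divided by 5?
Using Fermat: (-3)^{4} ≡ 1 (mod 5). 14 ≡ 2 (mod 4). So (-3)^{14} ≡ (-3)^{2} ≡ 4 (mod 5)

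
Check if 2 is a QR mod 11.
By Euler's criterion: 2^{5} ≡ 10 (mod 11). Since this equals -1 (≡ 10), 2 is not a QR.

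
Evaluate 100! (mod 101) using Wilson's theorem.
By Wilson's theorem, (100)! ≡ -1 ≡ 100 (mod 101)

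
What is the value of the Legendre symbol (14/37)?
(14/37) = 14^{18} mod 37 = -1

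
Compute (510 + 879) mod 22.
3

(510 + 879) = 1389
1389 mod 22 = 3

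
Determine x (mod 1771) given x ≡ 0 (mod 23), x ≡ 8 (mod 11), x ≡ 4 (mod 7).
690

Using the Chinese Remainder Theorem:
M = product of moduli = 1771
For equation 1: M_1 = 77, 77 ≡ 8 (mod 23), inverse of 77 mod 23 is 3 (check: 8 × 3 = 24 ≡ 1 (mod 23))
For equation 2: M_2 = 161, 161 ≡ 7 (mod 11), inverse of 161 mod 11 is 8 (check: 7 × 8 = 56 ≡ 1 (mod 11))
For equation 3: M_3 = 253, 253 ≡ 1 (mod 7), inverse of 253 mod 7 is 1 (check: 1 × 1 = 1 ≡ 1 (mod 7))
Combine: x ≡ Σ r_i×M_i×(M_i⁻¹ mod m_i) = 0×77×3 + 8×161×8 + 4×253×1 = 0 + 10304 + 1012 = 11316
11316 mod 1771 = 690
x ≡ 690 (mod 1771)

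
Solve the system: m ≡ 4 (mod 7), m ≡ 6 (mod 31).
M = 7 × 31 = 217. M₁ = 31, y₁ ≡ 5 (mod 7). M₂ = 7, y₂ ≡ 9 (mod 31). m = 4×31×5 + 6×7×9 ≡ 130 (mod 217)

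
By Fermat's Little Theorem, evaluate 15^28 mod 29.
By Fermat's Little Theorem, 15^{28} ≡ 1 (mod 29) since 29 is prime and gcd(15, 29) = 1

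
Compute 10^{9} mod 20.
0

Using successive squaring:
Binary expansion of 9: 1001
Powers of 10 mod 20 (each is the square of the previous):
  10^1 ≡ 10 (mod 20)
  10^2 ≡ 10² = 100 ≡ 0 (mod 20)
  10^4 ≡ 0² = 0 ≡ 0 (mod 20)
  10^8 ≡ 0² = 0 ≡ 0 (mod 20)
9 = 8 + 1, so 10^9 = 10^8 × 10^1 ≡ 0 × 10 (mod 20)
Multiplying step by step:
  0 × 10 = 0 ≡ 0 (mod 20)
Result: 10^9 ≡ 0 (mod 20)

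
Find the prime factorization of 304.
2^4 × 19

Divide by primes starting from smallest:
304 ÷ 2 = 152
152 ÷ 2 = 76
76 ÷ 2 = 38
38 ÷ 2 = 19
19 ÷ 19 = 1

304 = 2^4 × 19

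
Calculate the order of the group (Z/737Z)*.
660

Prime factorization: 737 = 11 × 67
Using the formula φ(n) = n × Π(1 - 1/p) for each prime factor p:
φ(737) = 737 × (1 - 1/11) × (1 - 1/67)
φ(737) = 660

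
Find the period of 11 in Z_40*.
Powers of 11 mod 40: 11^1≡11, 11^2≡1. Order = 2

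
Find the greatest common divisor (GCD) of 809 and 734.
1

Using the Euclidean algorithm:
809 = 1 × 734 + 75
734 = 9 × 75 + 59
75 = 1 × 59 + 16
59 = 3 × 16 + 11
16 = 1 × 11 + 5
11 = 2 × 5 + 1
5 = 5 × 1 + 0

GCD(809, 734) = 1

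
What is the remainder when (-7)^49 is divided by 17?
Using Fermat: (-7)^{16} ≡ 1 (mod 17). 49 ≡ 1 (mod 16). So (-7)^{49} ≡ (-7)^{1} ≡ 10 (mod 17)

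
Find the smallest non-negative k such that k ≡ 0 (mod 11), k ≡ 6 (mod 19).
44

Using the Chinese Remainder Theorem:
M = product of moduli = 209
For equation 1: M_1 = 19, 19 ≡ 8 (mod 11), inverse of 19 mod 11 is 7 (check: 8 × 7 = 56 ≡ 1 (mod 11))
For equation 2: M_2 = 11, 11 ≡ 11 (mod 19), inverse of 11 mod 19 is 7 (check: 11 × 7 = 77 ≡ 1 (mod 19))
Combine: k ≡ Σ r_i×M_i×(M_i⁻¹ mod m_i) = 0×19×7 + 6×11×7 = 0 + 462 = 462
462 mod 209 = 44
k ≡ 44 (mod 209)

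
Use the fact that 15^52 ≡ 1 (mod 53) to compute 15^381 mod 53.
By Fermat: 15^{52} ≡ 1 (mod 53). 381 = 7×52 + 17. So 15^{381} ≡ 15^{17} ≡ 10 (mod 53)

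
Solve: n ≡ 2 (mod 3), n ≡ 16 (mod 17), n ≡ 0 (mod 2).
M = 3 × 17 × 2 = 102. M₁ = 34, y₁ ≡ 1 (mod 3). M₂ = 6, y₂ ≡ 3 (mod 17). M₃ = 51, y₃ ≡ 1 (mod 2). n = 2×34×1 + 16×6×3 + 0×51×1 ≡ 50 (mod 102)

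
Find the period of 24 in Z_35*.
Powers of 24 mod 35: 24^1≡24, 24^2≡16, 24^3≡34, 24^4≡11, 24^5≡19, 24^6≡1. Order = 6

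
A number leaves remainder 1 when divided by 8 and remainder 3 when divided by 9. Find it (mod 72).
M = 8 × 9 = 72. M₁ = 9, y₁ ≡ 1 (mod 8). M₂ = 8, y₂ ≡ 8 (mod 9). t = 1×9×1 + 3×8×8 ≡ 57 (mod 72)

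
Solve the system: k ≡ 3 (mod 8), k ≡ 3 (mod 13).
M = 8 × 13 = 104. M₁ = 13, y₁ ≡ 5 (mod 8). M₂ = 8, y₂ ≡ 5 (mod 13). k = 3×13×5 + 3×8×5 ≡ 3 (mod 104)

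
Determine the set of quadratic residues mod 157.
QRs mod 157: {1, 3, 4, 9, 10, 11, 12, 13, 14, 16, 17, 19, 25, 27, 30, 31, 33, 35, 36, 37, 39, 40, 42, 44, 46, 47, 48, 49, 51, 52, 56, 57, 58, 64, 67, 68, 71, 75, 76, 81, 82, 86, 89, 90, 93, 99, 100, 101, 105, 106, 108, 109, 110, 111, 113, 115, 117, 118, 120, 121, 122, 124, 126, 127, 130, 132, 138, 140, 141, 143, 144, 145, 146, 147, 148, 153, 154, 156}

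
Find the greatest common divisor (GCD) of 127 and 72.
1

Using the Euclidean algorithm:
127 = 1 × 72 + 55
72 = 1 × 55 + 17
55 = 3 × 17 + 4
17 = 4 × 4 + 1
4 = 4 × 1 + 0

GCD(127, 72) = 1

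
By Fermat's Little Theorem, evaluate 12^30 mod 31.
By Fermat's Little Theorem, 12^{30} ≡ 1 (mod 31) since 31 is prime and gcd(12, 31) = 1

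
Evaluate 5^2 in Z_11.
2 = 2 (binary 10). Repeated squaring mod 11: 5^1 ≡ 5; 5^2 ≡ 5² = 25 ≡ 3. So 5^2 ≡ 3 (mod 11).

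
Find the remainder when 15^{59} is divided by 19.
By Fermat: 15^{18} ≡ 1 (mod 19). 59 = 3×18 + 5. So 15^{59} ≡ 15^{5} ≡ 2 (mod 19)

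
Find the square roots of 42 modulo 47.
The square roots of 42 mod 47 are 18 and 29. Verify: 18² = 324 ≡ 42 (mod 47)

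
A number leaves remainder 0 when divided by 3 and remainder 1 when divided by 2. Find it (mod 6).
M = 3 × 2 = 6. M₁ = 2, y₁ ≡ 2 (mod 3). M₂ = 3, y₂ ≡ 1 (mod 2). n = 0×2×2 + 1×3×1 ≡ 3 (mod 6)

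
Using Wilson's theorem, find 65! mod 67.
(66)! = (65)! × (66) ≡ -1 (mod 67). So (65)! ≡ -1 × (66)^(-1) ≡ (-1)×(-1) = 1 (mod 67)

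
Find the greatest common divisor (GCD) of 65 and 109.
1

Using the Euclidean algorithm:
65 = 0 × 109 + 65
109 = 1 × 65 + 44
65 = 1 × 44 + 21
44 = 2 × 21 + 2
21 = 10 × 2 + 1
2 = 2 × 1 + 0

GCD(65, 109) = 1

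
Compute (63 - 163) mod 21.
5

(63 - 163) = -100
-100 mod 21 = 5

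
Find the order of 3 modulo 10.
Powers of 3 mod 10: 3^1≡3, 3^2≡9, 3^3≡7, 3^4≡1. Order = 4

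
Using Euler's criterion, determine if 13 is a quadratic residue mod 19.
By Euler's criterion: 13^{9} ≡ 18 (mod 19). Since this equals -1 (≡ 18), 13 is not a QR.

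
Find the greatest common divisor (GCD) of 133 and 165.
1

Using the Euclidean algorithm:
133 = 0 × 165 + 133
165 = 1 × 133 + 32
133 = 4 × 32 + 5
32 = 6 × 5 + 2
5 = 2 × 2 + 1
2 = 2 × 1 + 0

GCD(133, 165) = 1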